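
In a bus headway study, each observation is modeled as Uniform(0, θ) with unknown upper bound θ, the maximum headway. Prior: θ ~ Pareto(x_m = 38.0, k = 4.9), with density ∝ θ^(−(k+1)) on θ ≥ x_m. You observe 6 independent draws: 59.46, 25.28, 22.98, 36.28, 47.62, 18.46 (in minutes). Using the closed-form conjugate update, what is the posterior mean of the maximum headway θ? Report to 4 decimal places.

A Pareto(scale x_m, shape k) prior on the upper bound θ of Uniform(0, θ) is conjugate: posterior is Pareto(max(x_m, max xᵢ), k + n).
Sample maximum = 59.46; prior scale x_m = 38.0 → posterior scale = max = 59.46.
Posterior shape = 4.9 + 6 = 10.9.
E[θ|data] = k·x_m/(k−1) = 10.9·59.46/9.9 = 65.4661.

65.4661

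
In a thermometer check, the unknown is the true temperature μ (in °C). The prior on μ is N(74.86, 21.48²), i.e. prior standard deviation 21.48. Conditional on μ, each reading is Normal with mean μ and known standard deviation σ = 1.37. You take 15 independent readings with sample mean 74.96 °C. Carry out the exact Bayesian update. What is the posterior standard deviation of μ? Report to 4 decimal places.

0.3537

For Normal data with known variance σ², a Normal(μ₀, σ₀²) prior on μ is conjugate. Posterior precision = 1/σ₀² + n/σ²; posterior mean is the precision-weighted average of μ₀ and x̄.
σ₀² = 21.48² = 461.3904, σ² = 1.37² = 1.8769; σ² + n·σ₀² = 1.8769 + 15·461.3904 = 6922.7329.
Posterior precision = 1/σ₀² + n/σ² = 1/461.3904 + 15/1.8769 = (σ² + n·σ₀²)/(σ₀²σ²) = 6922.7329/(461.3904·1.8769); posterior variance σₙ² = σ₀²σ²/(σ² + n·σ₀²) = 461.3904·1.8769/6922.7329 = 0.125093.
Posterior SD = √σₙ² = √(461.3904·1.8769/6922.7329) = 0.3537.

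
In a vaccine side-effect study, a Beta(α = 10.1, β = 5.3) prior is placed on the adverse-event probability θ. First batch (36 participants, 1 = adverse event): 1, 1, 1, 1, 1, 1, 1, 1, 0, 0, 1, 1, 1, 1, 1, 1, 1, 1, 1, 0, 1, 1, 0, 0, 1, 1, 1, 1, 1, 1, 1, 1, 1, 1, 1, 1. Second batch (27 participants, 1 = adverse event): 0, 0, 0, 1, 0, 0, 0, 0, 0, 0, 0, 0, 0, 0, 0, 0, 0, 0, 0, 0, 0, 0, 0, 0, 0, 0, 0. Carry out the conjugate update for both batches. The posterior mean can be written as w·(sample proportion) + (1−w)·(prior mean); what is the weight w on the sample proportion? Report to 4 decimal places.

The Beta prior is conjugate to a Binomial/Bernoulli likelihood; the update adds successes to α and failures to β.
Total number of participants: n = 36 + 27 = 63.
Posterior mean = (α₀+k)/(α₀+β₀+n) = [n/(α₀+β₀+n)]·(k/n) + [(α₀+β₀)/(α₀+β₀+n)]·α₀/(α₀+β₀), so only n and the prior enter the weight.
The weight on the data is w = n/(α₀+β₀+n) = 63/(10.1+5.3+63) = 63/78.4 = 0.8036.

0.8036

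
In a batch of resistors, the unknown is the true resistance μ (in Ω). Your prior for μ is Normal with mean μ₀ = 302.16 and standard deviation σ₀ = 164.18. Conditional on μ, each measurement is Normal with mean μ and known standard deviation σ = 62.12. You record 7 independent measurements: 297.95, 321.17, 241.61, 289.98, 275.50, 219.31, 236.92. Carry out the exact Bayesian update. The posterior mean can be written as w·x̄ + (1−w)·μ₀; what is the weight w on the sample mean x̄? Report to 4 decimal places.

0.9800

For Normal data with known variance σ², a Normal(μ₀, σ₀²) prior on μ is conjugate. Posterior precision = 1/σ₀² + n/σ²; posterior mean is the precision-weighted average of μ₀ and x̄.
σ₀² = 164.18² = 26955.0724, σ² = 62.12² = 3858.8944. Prior precision 1/σ₀² = 1/26955.0724; data precision n/σ² = 7/3858.8944.
w = (n/σ²)/(1/σ₀² + n/σ²) = n·σ₀²/(σ² + n·σ₀²) = 7·26955.0724/(3858.8944 + 7·26955.0724) = 188685.5068/192544.4012 = 0.9800.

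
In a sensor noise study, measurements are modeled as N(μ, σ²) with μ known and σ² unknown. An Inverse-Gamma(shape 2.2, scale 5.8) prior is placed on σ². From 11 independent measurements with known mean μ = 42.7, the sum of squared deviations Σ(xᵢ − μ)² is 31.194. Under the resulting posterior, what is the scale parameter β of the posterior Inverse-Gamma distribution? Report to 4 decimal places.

21.3970

With known mean μ and an Inverse-Gamma(α, β) prior on σ², the Normal likelihood is conjugate: posterior is Inv-Gamma(α + n/2, β + Σ(xᵢ−μ)²/2).
Posterior: Inv-Gamma(2.2 + 11/2, 5.8 + 31.194/2) = Inv-Gamma(7.70, 21.3970).
Posterior β = 21.3970.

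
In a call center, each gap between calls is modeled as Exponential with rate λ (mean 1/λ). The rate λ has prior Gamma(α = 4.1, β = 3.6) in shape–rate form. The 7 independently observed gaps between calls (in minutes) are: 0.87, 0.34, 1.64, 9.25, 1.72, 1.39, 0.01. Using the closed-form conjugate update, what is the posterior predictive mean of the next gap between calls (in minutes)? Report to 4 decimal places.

1.8634

With a Gamma(shape α, rate β) prior on the exponential rate λ, the posterior after n observations with total T = Σxᵢ is Gamma(α+n, β+T).
Sum of observations T = 15.22 minutes; n = 7.
Posterior: Gamma(4.1+7, 3.6+15.22) = Gamma(11.1, 18.82).
The predictive distribution for the next observation is Lomax; its mean is β/(α−1) = 18.82/10.1 = 1.8634.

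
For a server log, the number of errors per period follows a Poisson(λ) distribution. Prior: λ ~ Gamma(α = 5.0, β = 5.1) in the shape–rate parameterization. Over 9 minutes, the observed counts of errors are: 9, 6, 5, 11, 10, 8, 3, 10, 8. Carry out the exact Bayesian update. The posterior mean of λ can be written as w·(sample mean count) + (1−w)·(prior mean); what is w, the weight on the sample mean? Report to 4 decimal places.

With a Gamma(shape α, rate β) prior, the Poisson likelihood is conjugate: the posterior is Gamma(α + ΣXᵢ, β + n).
Posterior mean = (α₀+S)/(β₀+n) = [n/(β₀+n)]·(S/n) + [β₀/(β₀+n)]·(α₀/β₀), so only n and β₀ enter the weight.
Weight on data w = n/(β₀+n) = 9/(5.1+9) = 9/14.1 = 0.6383.

0.6383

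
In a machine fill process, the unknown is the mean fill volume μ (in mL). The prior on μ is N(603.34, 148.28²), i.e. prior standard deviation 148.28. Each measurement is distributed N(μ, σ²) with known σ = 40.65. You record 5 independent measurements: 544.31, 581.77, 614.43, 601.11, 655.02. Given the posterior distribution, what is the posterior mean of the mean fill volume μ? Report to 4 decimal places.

599.3874

For Normal data with known variance σ², a Normal(μ₀, σ₀²) prior on μ is conjugate. Posterior precision = 1/σ₀² + n/σ²; posterior mean is the precision-weighted average of μ₀ and x̄.
Σxᵢ = 544.31 + 581.77 + 614.43 + 601.11 + 655.02 = 2996.64, so n·x̄ = 2996.64.
σ₀² = 148.28² = 21986.9584, σ² = 40.65² = 1652.4225; σ² + n·σ₀² = 1652.4225 + 5·21986.9584 = 111587.2145.
Posterior mean = (μ₀/σ₀² + n·x̄/σ²)/(1/σ₀² + n/σ²) = (σ²·μ₀ + σ₀²·n·x̄)/(σ² + n·σ₀²) = (1652.4225·603.34 + 21986.9584·2996.64)/111587.2145 = 66883971.610926/111587.2145 = 599.3874.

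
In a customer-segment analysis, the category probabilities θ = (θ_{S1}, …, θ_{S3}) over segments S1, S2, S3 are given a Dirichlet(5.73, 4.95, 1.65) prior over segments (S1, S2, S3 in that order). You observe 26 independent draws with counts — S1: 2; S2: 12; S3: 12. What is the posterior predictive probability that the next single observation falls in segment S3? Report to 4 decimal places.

0.3561

The Dirichlet prior is conjugate to the Multinomial likelihood: each posterior αⱼ = prior αⱼ + observed count nⱼ.
Posterior concentration: (7.73, 16.95, 13.65), total = 38.33.
P(next = S3 | data) = α_{S3}/Σα = 0.3561.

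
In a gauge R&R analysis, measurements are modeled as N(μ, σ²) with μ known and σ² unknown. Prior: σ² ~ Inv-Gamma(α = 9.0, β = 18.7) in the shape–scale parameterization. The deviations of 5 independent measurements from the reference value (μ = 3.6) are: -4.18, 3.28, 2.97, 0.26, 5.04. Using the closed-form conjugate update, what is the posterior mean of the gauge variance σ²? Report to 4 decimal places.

With known mean μ and an Inverse-Gamma(α, β) prior on σ², the Normal likelihood is conjugate: posterior is Inv-Gamma(α + n/2, β + Σ(xᵢ−μ)²/2).
Σ(xᵢ−μ)² = (-4.18)² + (3.28)² + (2.97)² + (0.26)² + (5.04)² = 62.5209.
Posterior: Inv-Gamma(9.0 + 5/2, 18.7 + 62.5209/2) = Inv-Gamma(11.50, 49.96045).
E[σ²|data] = β/(α−1) = 49.96045/10.50 = 4.7581.

4.7581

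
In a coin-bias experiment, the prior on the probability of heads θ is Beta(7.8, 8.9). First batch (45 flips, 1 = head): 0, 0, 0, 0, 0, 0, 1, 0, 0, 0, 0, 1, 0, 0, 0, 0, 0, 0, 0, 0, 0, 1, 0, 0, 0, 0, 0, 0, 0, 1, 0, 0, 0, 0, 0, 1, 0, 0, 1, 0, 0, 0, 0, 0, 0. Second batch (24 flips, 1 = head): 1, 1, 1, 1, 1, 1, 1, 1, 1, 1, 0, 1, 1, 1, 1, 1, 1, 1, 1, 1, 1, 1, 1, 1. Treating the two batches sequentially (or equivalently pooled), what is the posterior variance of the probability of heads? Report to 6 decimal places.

The Beta prior is conjugate to a Binomial/Bernoulli likelihood; the update adds successes to α and failures to β.
After batch 1: Beta(7.8+6, 8.9+39) = Beta(13.8, 47.9).
After batch 2: Beta(13.8+23, 47.9+1) = Beta(36.8, 48.9).
Var = αβ/((α+β)²(α+β+1)) = 36.8·48.9/(85.7²·86.7) = 0.002826.

0.002826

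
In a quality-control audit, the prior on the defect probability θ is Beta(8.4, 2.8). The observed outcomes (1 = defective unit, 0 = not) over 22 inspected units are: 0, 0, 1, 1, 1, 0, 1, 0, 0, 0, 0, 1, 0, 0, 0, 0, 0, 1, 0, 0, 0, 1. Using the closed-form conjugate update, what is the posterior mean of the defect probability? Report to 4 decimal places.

The Beta prior is conjugate to a Binomial/Bernoulli likelihood; the update adds successes to α and failures to β.
Posterior: Beta(α+k, β+n−k) = Beta(8.4+7, 2.8+15) = Beta(15.4, 17.8).
Posterior mean = α/(α+β) = 15.4/33.2 = 0.4639.

0.4639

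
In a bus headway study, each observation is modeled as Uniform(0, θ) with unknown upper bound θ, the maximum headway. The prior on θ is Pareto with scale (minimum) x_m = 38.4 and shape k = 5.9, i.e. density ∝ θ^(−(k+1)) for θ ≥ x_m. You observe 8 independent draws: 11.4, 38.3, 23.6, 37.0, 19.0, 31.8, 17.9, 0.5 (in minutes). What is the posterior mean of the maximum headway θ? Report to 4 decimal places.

41.3767

A Pareto(scale x_m, shape k) prior on the upper bound θ of Uniform(0, θ) is conjugate: posterior is Pareto(max(x_m, max xᵢ), k + n).
Sample maximum = 38.3; prior scale x_m = 38.4 → posterior scale = max = 38.4.
Posterior shape = 5.9 + 8 = 13.9.
E[θ|data] = k·x_m/(k−1) = 13.9·38.4/12.9 = 41.3767.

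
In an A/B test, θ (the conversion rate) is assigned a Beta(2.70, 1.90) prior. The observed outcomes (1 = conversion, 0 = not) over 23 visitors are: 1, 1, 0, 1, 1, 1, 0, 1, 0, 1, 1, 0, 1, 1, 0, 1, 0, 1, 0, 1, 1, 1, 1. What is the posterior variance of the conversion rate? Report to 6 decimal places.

0.007639

The Beta prior is conjugate to a Binomial/Bernoulli likelihood; the update adds successes to α and failures to β.
Posterior: Beta(α+k, β+n−k) = Beta(2.70+16, 1.90+7) = Beta(18.70, 8.90).
Var = αβ/((α+β)²(α+β+1)) = 18.70·8.90/(27.60²·28.60) = 0.007639.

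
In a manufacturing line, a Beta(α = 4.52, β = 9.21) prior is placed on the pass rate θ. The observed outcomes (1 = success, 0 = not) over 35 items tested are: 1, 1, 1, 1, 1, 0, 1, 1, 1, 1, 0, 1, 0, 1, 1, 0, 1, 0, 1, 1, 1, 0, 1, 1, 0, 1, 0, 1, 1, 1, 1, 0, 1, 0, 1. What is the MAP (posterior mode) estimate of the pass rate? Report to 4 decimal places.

0.6103

The Beta prior is conjugate to a Binomial/Bernoulli likelihood; the update adds successes to α and failures to β.
Posterior: Beta(α+k, β+n−k) = Beta(4.52+25, 9.21+10) = Beta(29.52, 19.21).
Mode of Beta(a,b) for a,b>1 is (a−1)/(a+b−2) = 28.52/46.73 = 0.6103.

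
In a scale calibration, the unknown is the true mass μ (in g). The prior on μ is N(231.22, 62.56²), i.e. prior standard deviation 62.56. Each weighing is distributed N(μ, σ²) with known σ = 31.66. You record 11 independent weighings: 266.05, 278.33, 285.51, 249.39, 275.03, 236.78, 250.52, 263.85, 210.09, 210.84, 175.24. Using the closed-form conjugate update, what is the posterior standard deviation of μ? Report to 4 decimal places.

9.4366

For Normal data with known variance σ², a Normal(μ₀, σ₀²) prior on μ is conjugate. Posterior precision = 1/σ₀² + n/σ²; posterior mean is the precision-weighted average of μ₀ and x̄.
σ₀² = 62.56² = 3913.7536, σ² = 31.66² = 1002.3556; σ² + n·σ₀² = 1002.3556 + 11·3913.7536 = 44053.6452.
Posterior precision = 1/σ₀² + n/σ² = 1/3913.7536 + 11/1002.3556 = (σ² + n·σ₀²)/(σ₀²σ²) = 44053.6452/(3913.7536·1002.3556); posterior variance σₙ² = σ₀²σ²/(σ² + n·σ₀²) = 3913.7536·1002.3556/44053.6452 = 89.049903.
Posterior SD = √σₙ² = √(3913.7536·1002.3556/44053.6452) = 9.4366.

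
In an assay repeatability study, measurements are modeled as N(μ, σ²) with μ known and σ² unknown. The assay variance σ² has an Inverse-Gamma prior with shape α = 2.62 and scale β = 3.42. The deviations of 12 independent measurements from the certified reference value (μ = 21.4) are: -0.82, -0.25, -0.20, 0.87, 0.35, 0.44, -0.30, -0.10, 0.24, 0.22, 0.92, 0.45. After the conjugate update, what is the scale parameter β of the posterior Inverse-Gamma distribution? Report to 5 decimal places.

4.97140

With known mean μ and an Inverse-Gamma(α, β) prior on σ², the Normal likelihood is conjugate: posterior is Inv-Gamma(α + n/2, β + Σ(xᵢ−μ)²/2).
Σ(xᵢ−μ)² = (-0.82)² + (-0.25)² + (-0.20)² + (0.87)² + (0.35)² + (0.44)² + (-0.30)² + (-0.10)² + (0.24)² + (0.22)² + (0.92)² + (0.45)² = 3.1028.
Posterior: Inv-Gamma(2.62 + 12/2, 3.42 + 3.1028/2) = Inv-Gamma(8.62, 4.97140).
Posterior β = 4.97140.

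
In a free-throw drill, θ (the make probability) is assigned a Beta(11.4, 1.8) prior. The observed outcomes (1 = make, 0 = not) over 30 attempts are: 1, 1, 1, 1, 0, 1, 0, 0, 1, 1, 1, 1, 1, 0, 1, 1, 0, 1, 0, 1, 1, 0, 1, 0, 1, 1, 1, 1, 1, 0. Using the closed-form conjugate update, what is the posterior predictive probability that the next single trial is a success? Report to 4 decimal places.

The Beta prior is conjugate to a Binomial/Bernoulli likelihood; the update adds successes to α and failures to β.
Posterior: Beta(α+k, β+n−k) = Beta(11.4+21, 1.8+9) = Beta(32.4, 10.8).
For a single future Bernoulli trial, P(success | data) = α/(α+β) = 0.7500.

0.7500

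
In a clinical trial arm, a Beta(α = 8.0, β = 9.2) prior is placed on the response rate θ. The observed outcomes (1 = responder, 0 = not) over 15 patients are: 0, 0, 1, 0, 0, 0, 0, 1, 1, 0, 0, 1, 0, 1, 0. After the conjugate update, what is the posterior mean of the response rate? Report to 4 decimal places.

0.4037

The Beta prior is conjugate to a Binomial/Bernoulli likelihood; the update adds successes to α and failures to β.
Posterior: Beta(α+k, β+n−k) = Beta(8.0+5, 9.2+10) = Beta(13.0, 19.2).
Posterior mean = α/(α+β) = 13.0/32.2 = 0.4037.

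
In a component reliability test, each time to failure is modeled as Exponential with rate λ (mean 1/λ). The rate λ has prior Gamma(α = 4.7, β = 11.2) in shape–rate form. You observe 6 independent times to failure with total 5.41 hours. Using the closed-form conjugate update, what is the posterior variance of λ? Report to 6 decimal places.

0.038783

With a Gamma(shape α, rate β) prior on the exponential rate λ, the posterior after n observations with total T = Σxᵢ is Gamma(α+n, β+T).
Posterior: Gamma(4.7+6, 11.2+5.41) = Gamma(10.7, 16.61).
Var = α/β² = 0.038783.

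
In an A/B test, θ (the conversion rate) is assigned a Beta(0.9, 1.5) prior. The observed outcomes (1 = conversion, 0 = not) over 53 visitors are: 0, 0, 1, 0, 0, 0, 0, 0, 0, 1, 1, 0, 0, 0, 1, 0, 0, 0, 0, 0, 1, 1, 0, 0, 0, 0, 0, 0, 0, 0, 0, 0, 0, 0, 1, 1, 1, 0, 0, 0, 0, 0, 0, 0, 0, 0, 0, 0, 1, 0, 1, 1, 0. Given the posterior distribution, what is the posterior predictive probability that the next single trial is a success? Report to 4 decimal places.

The Beta prior is conjugate to a Binomial/Bernoulli likelihood; the update adds successes to α and failures to β.
Posterior: Beta(α+k, β+n−k) = Beta(0.9+12, 1.5+41) = Beta(12.9, 42.5).
For a single future Bernoulli trial, P(success | data) = α/(α+β) = 0.2329.

0.2329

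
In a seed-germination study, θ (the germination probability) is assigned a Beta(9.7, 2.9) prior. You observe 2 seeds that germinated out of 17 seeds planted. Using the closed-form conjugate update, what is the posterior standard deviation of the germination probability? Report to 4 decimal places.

The Beta prior is conjugate to a Binomial/Bernoulli likelihood; the update adds successes to α and failures to β.
Posterior: Beta(α+k, β+n−k) = Beta(9.7+2, 2.9+15) = Beta(11.7, 17.9).
Var = αβ/((α+β)²(α+β+1)) = 11.7·17.9/(29.6²·30.6) = 0.00781149; SD = √0.00781149 = 0.0884.

0.0884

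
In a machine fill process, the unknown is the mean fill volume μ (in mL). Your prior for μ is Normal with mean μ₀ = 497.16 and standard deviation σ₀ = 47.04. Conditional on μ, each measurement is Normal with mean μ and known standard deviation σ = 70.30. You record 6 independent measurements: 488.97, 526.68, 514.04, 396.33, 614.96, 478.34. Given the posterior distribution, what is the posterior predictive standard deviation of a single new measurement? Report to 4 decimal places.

For Normal data with known variance σ², a Normal(μ₀, σ₀²) prior on μ is conjugate. Posterior precision = 1/σ₀² + n/σ²; posterior mean is the precision-weighted average of μ₀ and x̄.
σ₀² = 47.04² = 2212.7616, σ² = 70.30² = 4942.09; σ² + n·σ₀² = 4942.09 + 6·2212.7616 = 18218.6596.
Posterior precision = 1/σ₀² + n/σ² = 1/2212.7616 + 6/4942.09 = (σ² + n·σ₀²)/(σ₀²σ²) = 18218.6596/(2212.7616·4942.09); posterior variance σₙ² = σ₀²σ²/(σ² + n·σ₀²) = 2212.7616·4942.09/18218.6596 = 600.245420.
Predictive variance for one new observation = σₙ² + σ² = 2212.7616·4942.09/18218.6596 + 4942.09 = σ²·(σ₀² + 18218.6596)/18218.6596 = 4942.09·20431.4212/18218.6596 = 5542.335420; SD = √(4942.09·20431.4212/18218.6596) = 74.4469.

74.4469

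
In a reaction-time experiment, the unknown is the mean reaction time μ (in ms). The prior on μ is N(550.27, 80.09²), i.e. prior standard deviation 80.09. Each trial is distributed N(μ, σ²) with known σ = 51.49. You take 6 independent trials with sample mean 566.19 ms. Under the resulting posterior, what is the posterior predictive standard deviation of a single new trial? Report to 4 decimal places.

For Normal data with known variance σ², a Normal(μ₀, σ₀²) prior on μ is conjugate. Posterior precision = 1/σ₀² + n/σ²; posterior mean is the precision-weighted average of μ₀ and x̄.
σ₀² = 80.09² = 6414.4081, σ² = 51.49² = 2651.2201; σ² + n·σ₀² = 2651.2201 + 6·6414.4081 = 41137.6687.
Posterior precision = 1/σ₀² + n/σ² = 1/6414.4081 + 6/2651.2201 = (σ² + n·σ₀²)/(σ₀²σ²) = 41137.6687/(6414.4081·2651.2201); posterior variance σₙ² = σ₀²σ²/(σ² + n·σ₀²) = 6414.4081·2651.2201/41137.6687 = 413.392597.
Predictive variance for one new observation = σₙ² + σ² = 6414.4081·2651.2201/41137.6687 + 2651.2201 = σ²·(σ₀² + 41137.6687)/41137.6687 = 2651.2201·47552.0768/41137.6687 = 3064.612697; SD = √(2651.2201·47552.0768/41137.6687) = 55.3589.

55.3589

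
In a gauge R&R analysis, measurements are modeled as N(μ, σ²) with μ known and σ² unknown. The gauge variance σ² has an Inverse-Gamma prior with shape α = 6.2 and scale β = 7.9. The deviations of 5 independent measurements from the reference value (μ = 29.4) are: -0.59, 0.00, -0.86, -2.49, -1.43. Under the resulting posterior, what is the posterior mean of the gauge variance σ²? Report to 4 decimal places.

With known mean μ and an Inverse-Gamma(α, β) prior on σ², the Normal likelihood is conjugate: posterior is Inv-Gamma(α + n/2, β + Σ(xᵢ−μ)²/2).
Σ(xᵢ−μ)² = (-0.59)² + (0.00)² + (-0.86)² + (-2.49)² + (-1.43)² = 9.3327.
Posterior: Inv-Gamma(6.2 + 5/2, 7.9 + 9.3327/2) = Inv-Gamma(8.70, 12.56635).
E[σ²|data] = β/(α−1) = 12.56635/7.70 = 1.6320.

1.6320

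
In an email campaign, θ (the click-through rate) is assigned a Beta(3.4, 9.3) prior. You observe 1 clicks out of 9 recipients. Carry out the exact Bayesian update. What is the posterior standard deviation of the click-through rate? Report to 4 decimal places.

0.0844

The Beta prior is conjugate to a Binomial/Bernoulli likelihood; the update adds successes to α and failures to β.
Posterior: Beta(α+k, β+n−k) = Beta(3.4+1, 9.3+8) = Beta(4.4, 17.3).
Var = αβ/((α+β)²(α+β+1)) = 4.4·17.3/(21.7²·22.7) = 0.00712120; SD = √0.00712120 = 0.0844.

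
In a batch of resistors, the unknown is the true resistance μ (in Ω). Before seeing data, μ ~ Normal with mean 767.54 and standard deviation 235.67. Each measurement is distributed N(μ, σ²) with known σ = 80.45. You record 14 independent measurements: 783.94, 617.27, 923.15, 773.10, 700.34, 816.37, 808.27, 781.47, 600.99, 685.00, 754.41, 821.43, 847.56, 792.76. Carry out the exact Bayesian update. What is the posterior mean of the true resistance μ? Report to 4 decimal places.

For Normal data with known variance σ², a Normal(μ₀, σ₀²) prior on μ is conjugate. Posterior precision = 1/σ₀² + n/σ²; posterior mean is the precision-weighted average of μ₀ and x̄.
Σxᵢ = 783.94 + 617.27 + 923.15 + 773.10 + 700.34 + 816.37 + 808.27 + 781.47 + 600.99 + 685.00 + 754.41 + 821.43 + 847.56 + 792.76 = 10706.06, so n·x̄ = 10706.06.
σ₀² = 235.67² = 55540.3489, σ² = 80.45² = 6472.2025; σ² + n·σ₀² = 6472.2025 + 14·55540.3489 = 784037.0871.
Posterior mean = (μ₀/σ₀² + n·x̄/σ²)/(1/σ₀² + n/σ²) = (σ²·μ₀ + σ₀²·n·x̄)/(σ² + n·σ₀²) = (6472.2025·767.54 + 55540.3489·10706.06)/784037.0871 = 599585982.051184/784037.0871 = 764.7419.

764.7419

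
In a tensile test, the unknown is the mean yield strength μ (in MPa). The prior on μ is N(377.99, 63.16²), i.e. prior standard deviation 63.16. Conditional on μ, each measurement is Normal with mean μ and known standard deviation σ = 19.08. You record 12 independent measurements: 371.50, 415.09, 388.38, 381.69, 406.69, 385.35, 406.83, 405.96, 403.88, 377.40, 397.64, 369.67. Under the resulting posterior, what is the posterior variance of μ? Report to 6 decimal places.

For Normal data with known variance σ², a Normal(μ₀, σ₀²) prior on μ is conjugate. Posterior precision = 1/σ₀² + n/σ²; posterior mean is the precision-weighted average of μ₀ and x̄.
σ₀² = 63.16² = 3989.1856, σ² = 19.08² = 364.0464; σ² + n·σ₀² = 364.0464 + 12·3989.1856 = 48234.2736.
Posterior precision = 1/σ₀² + n/σ² = 1/3989.1856 + 12/364.0464 = (σ² + n·σ₀²)/(σ₀²σ²) = 48234.2736/(3989.1856·364.0464); posterior variance σₙ² = σ₀²σ²/(σ² + n·σ₀²) = 3989.1856·364.0464/48234.2736 = 30.108231.

30.108231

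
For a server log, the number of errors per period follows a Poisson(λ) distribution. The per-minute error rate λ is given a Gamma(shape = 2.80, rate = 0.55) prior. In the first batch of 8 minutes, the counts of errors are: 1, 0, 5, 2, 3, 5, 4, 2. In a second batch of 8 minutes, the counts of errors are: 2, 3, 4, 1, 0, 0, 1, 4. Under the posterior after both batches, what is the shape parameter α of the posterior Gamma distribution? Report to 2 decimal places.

39.80

With a Gamma(shape α, rate β) prior, the Poisson likelihood is conjugate: the posterior is Gamma(α + ΣXᵢ, β + n).
Batch 1: sum of counts S = 22 over n = 8 minutes.
After batch 1: Gamma(α+S, β+n) = Gamma(2.80+22, 0.55+8) = Gamma(24.80, 8.55).
Batch 2: sum of counts S = 15 over n = 8 minutes.
After batch 2: Gamma(α+S, β+n) = Gamma(24.80+15, 8.55+8) = Gamma(39.80, 16.55).
Posterior α = 39.80.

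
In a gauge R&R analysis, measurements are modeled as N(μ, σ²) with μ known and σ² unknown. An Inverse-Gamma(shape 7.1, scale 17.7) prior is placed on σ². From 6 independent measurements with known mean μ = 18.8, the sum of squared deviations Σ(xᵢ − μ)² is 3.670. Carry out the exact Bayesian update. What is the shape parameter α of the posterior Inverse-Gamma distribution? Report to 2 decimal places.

With known mean μ and an Inverse-Gamma(α, β) prior on σ², the Normal likelihood is conjugate: posterior is Inv-Gamma(α + n/2, β + Σ(xᵢ−μ)²/2).
Posterior: Inv-Gamma(7.1 + 6/2, 17.7 + 3.670/2) = Inv-Gamma(10.10, 19.5350).
Posterior α = 10.10.

10.10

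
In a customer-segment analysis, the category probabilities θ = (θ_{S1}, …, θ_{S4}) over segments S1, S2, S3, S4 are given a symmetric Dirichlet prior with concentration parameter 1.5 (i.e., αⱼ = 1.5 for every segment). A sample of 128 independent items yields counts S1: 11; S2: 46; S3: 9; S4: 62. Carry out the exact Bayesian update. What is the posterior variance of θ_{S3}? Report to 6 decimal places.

0.000535

The Dirichlet prior is conjugate to the Multinomial likelihood: each posterior αⱼ = prior αⱼ + observed count nⱼ.
Posterior concentration: (12.5, 47.5, 10.5, 63.5), total = 134.0.
Var[θ_j] = α_j(Σα−α_j)/((Σα)²(Σα+1)) = 10.5·123.5/(134.0²·135.0) = 0.000535.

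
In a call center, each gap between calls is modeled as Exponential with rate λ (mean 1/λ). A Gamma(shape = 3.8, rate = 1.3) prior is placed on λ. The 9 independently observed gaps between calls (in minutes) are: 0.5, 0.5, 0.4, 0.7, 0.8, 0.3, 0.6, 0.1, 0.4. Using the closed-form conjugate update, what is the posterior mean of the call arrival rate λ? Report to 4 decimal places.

2.2857

With a Gamma(shape α, rate β) prior on the exponential rate λ, the posterior after n observations with total T = Σxᵢ is Gamma(α+n, β+T).
Sum of observations T = 4.3 minutes; n = 9.
Posterior: Gamma(3.8+9, 1.3+4.3) = Gamma(12.8, 5.6).
Posterior mean of λ = α/β = 12.8/5.6 = 2.2857.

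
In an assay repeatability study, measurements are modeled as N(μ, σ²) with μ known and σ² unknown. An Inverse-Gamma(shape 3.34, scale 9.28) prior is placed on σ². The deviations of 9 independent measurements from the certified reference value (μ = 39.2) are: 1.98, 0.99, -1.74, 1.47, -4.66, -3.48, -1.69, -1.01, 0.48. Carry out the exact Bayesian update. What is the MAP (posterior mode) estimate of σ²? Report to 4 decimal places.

3.7659

With known mean μ and an Inverse-Gamma(α, β) prior on σ², the Normal likelihood is conjugate: posterior is Inv-Gamma(α + n/2, β + Σ(xᵢ−μ)²/2).
Σ(xᵢ−μ)² = (1.98)² + (0.99)² + (-1.74)² + (1.47)² + (-4.66)² + (-3.48)² + (-1.69)² + (-1.01)² + (0.48)² = 48.0216.
Posterior: Inv-Gamma(3.34 + 9/2, 9.28 + 48.0216/2) = Inv-Gamma(7.84, 33.29080).
Mode = β/(α+1) = 33.29080/8.84 = 3.7659.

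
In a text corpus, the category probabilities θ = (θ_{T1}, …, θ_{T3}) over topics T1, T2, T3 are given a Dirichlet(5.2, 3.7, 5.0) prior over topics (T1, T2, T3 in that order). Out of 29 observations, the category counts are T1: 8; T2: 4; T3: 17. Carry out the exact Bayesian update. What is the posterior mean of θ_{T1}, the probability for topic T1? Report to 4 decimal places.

0.3077

The Dirichlet prior is conjugate to the Multinomial likelihood: each posterior αⱼ = prior αⱼ + observed count nⱼ.
Posterior concentration: (13.2, 7.7, 22.0), total = 42.9.
E[θ_{T1}|data] = α_{T1}/Σα = 13.2/42.9 = 0.3077.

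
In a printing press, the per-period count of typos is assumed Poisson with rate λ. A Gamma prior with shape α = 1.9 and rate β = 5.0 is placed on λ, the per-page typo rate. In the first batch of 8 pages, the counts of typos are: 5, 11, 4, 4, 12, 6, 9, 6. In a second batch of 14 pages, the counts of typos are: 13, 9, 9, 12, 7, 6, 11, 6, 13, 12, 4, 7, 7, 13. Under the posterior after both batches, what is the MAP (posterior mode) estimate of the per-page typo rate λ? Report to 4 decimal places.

6.9222

With a Gamma(shape α, rate β) prior, the Poisson likelihood is conjugate: the posterior is Gamma(α + ΣXᵢ, β + n).
Batch 1: sum of counts S = 57 over n = 8 pages.
After batch 1: Gamma(α+S, β+n) = Gamma(1.9+57, 5.0+8) = Gamma(58.9, 13.0).
Batch 2: sum of counts S = 129 over n = 14 pages.
After batch 2: Gamma(α+S, β+n) = Gamma(58.9+129, 13.0+14) = Gamma(187.9, 27.0).
Mode of Gamma(α,β) for α≥1 is (α−1)/β = 186.9/27.0 = 6.9222.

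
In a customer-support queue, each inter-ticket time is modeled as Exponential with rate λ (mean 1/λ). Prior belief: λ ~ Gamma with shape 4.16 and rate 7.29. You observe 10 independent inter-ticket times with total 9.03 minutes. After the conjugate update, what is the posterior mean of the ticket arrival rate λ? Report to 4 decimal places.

0.8676

With a Gamma(shape α, rate β) prior on the exponential rate λ, the posterior after n observations with total T = Σxᵢ is Gamma(α+n, β+T).
Posterior: Gamma(4.16+10, 7.29+9.03) = Gamma(14.16, 16.32).
Posterior mean of λ = α/β = 14.16/16.32 = 0.8676.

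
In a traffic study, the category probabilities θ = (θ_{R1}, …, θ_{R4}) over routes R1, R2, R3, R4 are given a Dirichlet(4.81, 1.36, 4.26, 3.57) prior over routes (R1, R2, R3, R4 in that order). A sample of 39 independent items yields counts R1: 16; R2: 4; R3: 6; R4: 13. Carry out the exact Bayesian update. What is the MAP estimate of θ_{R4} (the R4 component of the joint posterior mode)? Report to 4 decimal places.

The Dirichlet prior is conjugate to the Multinomial likelihood: each posterior αⱼ = prior αⱼ + observed count nⱼ.
Posterior concentration: (20.81, 5.36, 10.26, 16.57), total = 53.00.
Joint mode component: (α_{R4}−1)/(Σα−K) = 15.57/49.00 = 0.3178.

0.3178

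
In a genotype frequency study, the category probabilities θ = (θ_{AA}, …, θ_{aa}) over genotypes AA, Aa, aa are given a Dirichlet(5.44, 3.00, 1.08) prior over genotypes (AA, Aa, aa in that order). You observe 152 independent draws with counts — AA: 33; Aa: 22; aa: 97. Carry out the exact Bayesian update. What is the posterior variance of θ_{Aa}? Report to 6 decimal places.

The Dirichlet prior is conjugate to the Multinomial likelihood: each posterior αⱼ = prior αⱼ + observed count nⱼ.
Posterior concentration: (38.44, 25.00, 98.08), total = 161.52.
Var[θ_j] = α_j(Σα−α_j)/((Σα)²(Σα+1)) = 25.00·136.52/(161.52²·162.52) = 0.000805.

0.000805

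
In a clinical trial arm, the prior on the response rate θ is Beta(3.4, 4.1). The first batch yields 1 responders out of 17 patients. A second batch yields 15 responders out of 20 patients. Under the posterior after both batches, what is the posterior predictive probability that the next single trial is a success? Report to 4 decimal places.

The Beta prior is conjugate to a Binomial/Bernoulli likelihood; the update adds successes to α and failures to β.
After batch 1: Beta(3.4+1, 4.1+16) = Beta(4.4, 20.1).
After batch 2: Beta(4.4+15, 20.1+5) = Beta(19.4, 25.1).
For a single future Bernoulli trial, P(success | data) = α/(α+β) = 0.4360.

0.4360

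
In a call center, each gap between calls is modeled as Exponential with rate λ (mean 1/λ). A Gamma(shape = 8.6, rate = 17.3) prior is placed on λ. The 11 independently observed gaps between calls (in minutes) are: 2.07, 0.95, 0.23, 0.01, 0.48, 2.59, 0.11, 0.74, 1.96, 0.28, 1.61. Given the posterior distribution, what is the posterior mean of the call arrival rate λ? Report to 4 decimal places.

With a Gamma(shape α, rate β) prior on the exponential rate λ, the posterior after n observations with total T = Σxᵢ is Gamma(α+n, β+T).
Sum of observations T = 11.03 minutes; n = 11.
Posterior: Gamma(8.6+11, 17.3+11.03) = Gamma(19.6, 28.33).
Posterior mean of λ = α/β = 19.6/28.33 = 0.6918.

0.6918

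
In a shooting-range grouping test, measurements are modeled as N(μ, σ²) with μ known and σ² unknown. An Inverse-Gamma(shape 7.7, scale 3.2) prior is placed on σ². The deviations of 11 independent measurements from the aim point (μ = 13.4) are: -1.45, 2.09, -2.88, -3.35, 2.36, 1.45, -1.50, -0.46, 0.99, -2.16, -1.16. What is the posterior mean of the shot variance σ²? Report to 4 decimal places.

2.0292

With known mean μ and an Inverse-Gamma(α, β) prior on σ², the Normal likelihood is conjugate: posterior is Inv-Gamma(α + n/2, β + Σ(xᵢ−μ)²/2).
Σ(xᵢ−μ)² = (-1.45)² + (2.09)² + (-2.88)² + (-3.35)² + (2.36)² + (1.45)² + (-1.50)² + (-0.46)² + (0.99)² + (-2.16)² + (-1.16)² = 43.1125.
Posterior: Inv-Gamma(7.7 + 11/2, 3.2 + 43.1125/2) = Inv-Gamma(13.20, 24.75625).
E[σ²|data] = β/(α−1) = 24.75625/12.20 = 2.0292.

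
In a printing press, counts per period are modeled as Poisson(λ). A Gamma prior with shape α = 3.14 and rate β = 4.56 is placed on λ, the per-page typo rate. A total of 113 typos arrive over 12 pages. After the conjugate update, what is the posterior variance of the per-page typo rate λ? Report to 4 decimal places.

0.4235

With a Gamma(shape α, rate β) prior, the Poisson likelihood is conjugate: the posterior is Gamma(α + ΣXᵢ, β + n).
Posterior: Gamma(α+S, β+n) = Gamma(3.14+113, 4.56+12) = Gamma(116.14, 16.56).
Var = α/β² = 116.14/16.56² = 0.4235.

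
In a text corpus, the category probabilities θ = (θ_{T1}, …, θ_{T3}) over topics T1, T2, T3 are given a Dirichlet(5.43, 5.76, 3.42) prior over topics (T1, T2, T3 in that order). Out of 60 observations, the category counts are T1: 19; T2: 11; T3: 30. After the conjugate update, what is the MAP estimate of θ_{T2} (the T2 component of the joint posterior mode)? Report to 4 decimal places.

0.2201

The Dirichlet prior is conjugate to the Multinomial likelihood: each posterior αⱼ = prior αⱼ + observed count nⱼ.
Posterior concentration: (24.43, 16.76, 33.42), total = 74.61.
Joint mode component: (α_{T2}−1)/(Σα−K) = 15.76/71.61 = 0.2201.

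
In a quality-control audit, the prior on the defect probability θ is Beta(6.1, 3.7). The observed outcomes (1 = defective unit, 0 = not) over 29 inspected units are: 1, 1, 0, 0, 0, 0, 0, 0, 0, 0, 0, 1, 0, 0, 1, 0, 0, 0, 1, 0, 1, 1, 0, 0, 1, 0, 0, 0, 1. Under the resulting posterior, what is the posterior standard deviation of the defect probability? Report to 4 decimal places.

0.0773

The Beta prior is conjugate to a Binomial/Bernoulli likelihood; the update adds successes to α and failures to β.
Posterior: Beta(α+k, β+n−k) = Beta(6.1+9, 3.7+20) = Beta(15.1, 23.7).
Var = αβ/((α+β)²(α+β+1)) = 15.1·23.7/(38.8²·39.8) = 0.00597281; SD = √0.00597281 = 0.0773.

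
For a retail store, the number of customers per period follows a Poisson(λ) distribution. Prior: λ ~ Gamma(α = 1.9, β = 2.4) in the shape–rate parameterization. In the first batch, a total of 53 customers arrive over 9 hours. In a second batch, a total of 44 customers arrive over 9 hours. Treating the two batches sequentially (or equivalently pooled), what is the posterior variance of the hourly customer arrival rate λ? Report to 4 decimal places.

0.2376

With a Gamma(shape α, rate β) prior, the Poisson likelihood is conjugate: the posterior is Gamma(α + ΣXᵢ, β + n).
After batch 1: Gamma(α+S, β+n) = Gamma(1.9+53, 2.4+9) = Gamma(54.9, 11.4).
After batch 2: Gamma(α+S, β+n) = Gamma(54.9+44, 11.4+9) = Gamma(98.9, 20.4).
Var = α/β² = 98.9/20.4² = 0.2376.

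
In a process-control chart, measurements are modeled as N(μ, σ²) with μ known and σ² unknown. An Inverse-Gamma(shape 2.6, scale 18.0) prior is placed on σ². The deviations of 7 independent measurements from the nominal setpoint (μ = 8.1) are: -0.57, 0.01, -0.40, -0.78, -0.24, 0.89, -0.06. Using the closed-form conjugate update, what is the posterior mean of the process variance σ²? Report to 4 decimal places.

With known mean μ and an Inverse-Gamma(α, β) prior on σ², the Normal likelihood is conjugate: posterior is Inv-Gamma(α + n/2, β + Σ(xᵢ−μ)²/2).
Σ(xᵢ−μ)² = (-0.57)² + (0.01)² + (-0.40)² + (-0.78)² + (-0.24)² + (0.89)² + (-0.06)² = 1.9467.
Posterior: Inv-Gamma(2.6 + 7/2, 18.0 + 1.9467/2) = Inv-Gamma(6.10, 18.97335).
E[σ²|data] = β/(α−1) = 18.97335/5.10 = 3.7203.

3.7203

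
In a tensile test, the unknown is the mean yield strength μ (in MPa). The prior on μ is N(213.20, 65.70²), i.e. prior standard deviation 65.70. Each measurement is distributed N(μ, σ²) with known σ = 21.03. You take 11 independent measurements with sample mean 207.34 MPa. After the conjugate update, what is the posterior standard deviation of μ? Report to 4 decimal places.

6.3115

For Normal data with known variance σ², a Normal(μ₀, σ₀²) prior on μ is conjugate. Posterior precision = 1/σ₀² + n/σ²; posterior mean is the precision-weighted average of μ₀ and x̄.
σ₀² = 65.70² = 4316.49, σ² = 21.03² = 442.2609; σ² + n·σ₀² = 442.2609 + 11·4316.49 = 47923.6509.
Posterior precision = 1/σ₀² + n/σ² = 1/4316.49 + 11/442.2609 = (σ² + n·σ₀²)/(σ₀²σ²) = 47923.6509/(4316.49·442.2609); posterior variance σₙ² = σ₀²σ²/(σ² + n·σ₀²) = 4316.49·442.2609/47923.6509 = 39.834502.
Posterior SD = √σₙ² = √(4316.49·442.2609/47923.6509) = 6.3115.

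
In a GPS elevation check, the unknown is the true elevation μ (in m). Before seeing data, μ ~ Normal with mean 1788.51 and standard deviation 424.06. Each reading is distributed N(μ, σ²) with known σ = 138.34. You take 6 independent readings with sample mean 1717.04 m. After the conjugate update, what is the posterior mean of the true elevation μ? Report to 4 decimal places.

1718.2856

For Normal data with known variance σ², a Normal(μ₀, σ₀²) prior on μ is conjugate. Posterior precision = 1/σ₀² + n/σ²; posterior mean is the precision-weighted average of μ₀ and x̄.
n·x̄ = 6·1717.04 = 10302.24.
σ₀² = 424.06² = 179826.8836, σ² = 138.34² = 19137.9556; σ² + n·σ₀² = 19137.9556 + 6·179826.8836 = 1098099.2572.
Posterior mean = (μ₀/σ₀² + n·x̄/σ²)/(1/σ₀² + n/σ²) = (σ²·μ₀ + σ₀²·n·x̄)/(σ² + n·σ₀²) = (19137.9556·1788.51 + 179826.8836·10302.24)/1098099.2572 = 1886848138.26942/1098099.2572 = 1718.2856.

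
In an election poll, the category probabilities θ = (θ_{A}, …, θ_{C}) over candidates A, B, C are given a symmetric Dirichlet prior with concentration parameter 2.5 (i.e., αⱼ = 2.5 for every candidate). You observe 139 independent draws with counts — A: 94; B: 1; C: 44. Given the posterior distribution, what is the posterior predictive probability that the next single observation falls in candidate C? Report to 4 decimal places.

0.3174

The Dirichlet prior is conjugate to the Multinomial likelihood: each posterior αⱼ = prior αⱼ + observed count nⱼ.
Posterior concentration: (96.5, 3.5, 46.5), total = 146.5.
P(next = C | data) = α_{C}/Σα = 0.3174.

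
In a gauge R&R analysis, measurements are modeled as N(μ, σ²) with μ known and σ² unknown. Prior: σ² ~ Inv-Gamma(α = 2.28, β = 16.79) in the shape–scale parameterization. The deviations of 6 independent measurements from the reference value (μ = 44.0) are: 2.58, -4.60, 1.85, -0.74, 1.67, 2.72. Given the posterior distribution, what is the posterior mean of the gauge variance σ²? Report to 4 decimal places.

8.8264

With known mean μ and an Inverse-Gamma(α, β) prior on σ², the Normal likelihood is conjugate: posterior is Inv-Gamma(α + n/2, β + Σ(xᵢ−μ)²/2).
Σ(xᵢ−μ)² = (2.58)² + (-4.60)² + (1.85)² + (-0.74)² + (1.67)² + (2.72)² = 41.9738.
Posterior: Inv-Gamma(2.28 + 6/2, 16.79 + 41.9738/2) = Inv-Gamma(5.28, 37.77690).
E[σ²|data] = β/(α−1) = 37.77690/4.28 = 8.8264.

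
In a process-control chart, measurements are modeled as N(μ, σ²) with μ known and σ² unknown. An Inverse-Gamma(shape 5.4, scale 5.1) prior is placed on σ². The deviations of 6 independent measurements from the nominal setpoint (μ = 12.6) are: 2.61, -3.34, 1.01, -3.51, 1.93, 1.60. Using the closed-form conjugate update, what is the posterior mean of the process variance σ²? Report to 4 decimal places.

With known mean μ and an Inverse-Gamma(α, β) prior on σ², the Normal likelihood is conjugate: posterior is Inv-Gamma(α + n/2, β + Σ(xᵢ−μ)²/2).
Σ(xᵢ−μ)² = (2.61)² + (-3.34)² + (1.01)² + (-3.51)² + (1.93)² + (1.60)² = 37.5928.
Posterior: Inv-Gamma(5.4 + 6/2, 5.1 + 37.5928/2) = Inv-Gamma(8.40, 23.89640).
E[σ²|data] = β/(α−1) = 23.89640/7.40 = 3.2292.

3.2292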